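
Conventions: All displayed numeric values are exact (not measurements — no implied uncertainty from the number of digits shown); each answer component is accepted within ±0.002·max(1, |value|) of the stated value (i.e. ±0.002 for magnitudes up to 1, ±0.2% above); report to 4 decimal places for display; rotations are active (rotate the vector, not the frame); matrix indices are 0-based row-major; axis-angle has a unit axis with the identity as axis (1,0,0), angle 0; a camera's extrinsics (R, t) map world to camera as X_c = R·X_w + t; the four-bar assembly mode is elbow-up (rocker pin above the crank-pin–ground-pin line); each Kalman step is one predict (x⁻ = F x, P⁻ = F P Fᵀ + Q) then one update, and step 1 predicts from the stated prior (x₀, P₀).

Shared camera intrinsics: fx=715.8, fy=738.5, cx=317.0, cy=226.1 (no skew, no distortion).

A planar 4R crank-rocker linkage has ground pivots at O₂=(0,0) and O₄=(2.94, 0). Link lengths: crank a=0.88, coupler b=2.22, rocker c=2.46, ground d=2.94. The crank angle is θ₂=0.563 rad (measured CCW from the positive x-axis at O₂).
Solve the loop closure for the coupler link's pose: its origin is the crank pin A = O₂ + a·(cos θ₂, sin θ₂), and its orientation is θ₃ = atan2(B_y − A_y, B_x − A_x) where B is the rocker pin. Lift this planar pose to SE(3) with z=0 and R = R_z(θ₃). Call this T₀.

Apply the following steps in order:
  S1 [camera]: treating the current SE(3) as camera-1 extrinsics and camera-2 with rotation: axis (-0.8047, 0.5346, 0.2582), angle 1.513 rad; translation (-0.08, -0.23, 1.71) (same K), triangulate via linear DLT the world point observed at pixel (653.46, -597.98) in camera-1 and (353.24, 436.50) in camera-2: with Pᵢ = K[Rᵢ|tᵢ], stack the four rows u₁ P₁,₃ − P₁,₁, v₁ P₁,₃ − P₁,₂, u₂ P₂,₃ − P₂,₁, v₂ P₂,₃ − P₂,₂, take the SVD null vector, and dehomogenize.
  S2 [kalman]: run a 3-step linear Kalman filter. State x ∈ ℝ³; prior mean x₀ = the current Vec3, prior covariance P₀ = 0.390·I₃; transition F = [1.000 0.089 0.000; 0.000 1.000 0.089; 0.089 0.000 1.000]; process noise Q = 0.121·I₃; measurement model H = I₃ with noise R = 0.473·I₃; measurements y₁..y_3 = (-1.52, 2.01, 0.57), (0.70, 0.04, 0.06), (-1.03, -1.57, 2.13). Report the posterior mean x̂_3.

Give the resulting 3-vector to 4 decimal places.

source (fourbar_fk): coupler pose = R=[0.5767 -0.8169 0.0000; 0.8169 0.5767 0.0000; 0.0000 0.0000 1.0000], t=(0.7442, 0.4697, 0.0000)
after S1 (triangulate): (-1.9700, -1.5192, 1.8065)
after S2 (kf_track): (-0.8221, -0.3987, 1.1569)

result = (-0.8221, -0.3987, 1.1569)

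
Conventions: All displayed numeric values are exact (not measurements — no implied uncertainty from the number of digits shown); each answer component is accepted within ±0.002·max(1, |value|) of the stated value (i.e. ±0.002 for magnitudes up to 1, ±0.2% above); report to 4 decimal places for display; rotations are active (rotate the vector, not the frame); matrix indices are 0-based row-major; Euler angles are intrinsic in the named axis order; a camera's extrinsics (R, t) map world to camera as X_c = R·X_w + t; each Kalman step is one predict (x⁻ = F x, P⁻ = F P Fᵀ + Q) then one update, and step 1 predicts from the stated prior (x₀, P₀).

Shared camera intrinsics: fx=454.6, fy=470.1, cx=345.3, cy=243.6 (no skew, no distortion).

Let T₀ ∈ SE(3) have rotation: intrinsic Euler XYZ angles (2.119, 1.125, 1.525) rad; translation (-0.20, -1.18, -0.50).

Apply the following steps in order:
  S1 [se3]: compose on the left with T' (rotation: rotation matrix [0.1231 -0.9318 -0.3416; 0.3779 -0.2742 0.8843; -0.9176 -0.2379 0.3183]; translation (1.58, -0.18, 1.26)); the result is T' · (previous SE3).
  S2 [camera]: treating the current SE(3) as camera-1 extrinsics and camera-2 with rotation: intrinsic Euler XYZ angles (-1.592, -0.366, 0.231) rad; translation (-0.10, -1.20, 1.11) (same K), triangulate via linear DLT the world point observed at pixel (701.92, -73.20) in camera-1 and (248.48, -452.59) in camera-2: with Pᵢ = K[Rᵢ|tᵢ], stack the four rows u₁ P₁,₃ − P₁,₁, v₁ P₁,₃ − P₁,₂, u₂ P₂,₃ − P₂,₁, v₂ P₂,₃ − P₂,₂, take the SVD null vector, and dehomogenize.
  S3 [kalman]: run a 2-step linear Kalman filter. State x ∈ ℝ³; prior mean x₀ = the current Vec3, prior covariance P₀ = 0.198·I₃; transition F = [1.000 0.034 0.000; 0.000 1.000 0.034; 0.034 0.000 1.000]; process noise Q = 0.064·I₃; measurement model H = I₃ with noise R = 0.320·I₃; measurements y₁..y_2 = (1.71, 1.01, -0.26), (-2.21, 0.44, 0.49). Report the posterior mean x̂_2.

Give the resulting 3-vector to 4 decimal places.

after S1 (compose_se3): R=[0.1561 0.8331 0.5307; 0.9135 -0.3261 0.2432; 0.3756 0.4469 -0.8119], t=(2.8256, -0.3741, 1.5651)
after S2 (triangulate): (-0.9287, -0.4633, -1.2872)
after S3 (kf_track): (-0.6930, 0.2680, -0.3131)

result = (-0.6930, 0.2680, -0.3131)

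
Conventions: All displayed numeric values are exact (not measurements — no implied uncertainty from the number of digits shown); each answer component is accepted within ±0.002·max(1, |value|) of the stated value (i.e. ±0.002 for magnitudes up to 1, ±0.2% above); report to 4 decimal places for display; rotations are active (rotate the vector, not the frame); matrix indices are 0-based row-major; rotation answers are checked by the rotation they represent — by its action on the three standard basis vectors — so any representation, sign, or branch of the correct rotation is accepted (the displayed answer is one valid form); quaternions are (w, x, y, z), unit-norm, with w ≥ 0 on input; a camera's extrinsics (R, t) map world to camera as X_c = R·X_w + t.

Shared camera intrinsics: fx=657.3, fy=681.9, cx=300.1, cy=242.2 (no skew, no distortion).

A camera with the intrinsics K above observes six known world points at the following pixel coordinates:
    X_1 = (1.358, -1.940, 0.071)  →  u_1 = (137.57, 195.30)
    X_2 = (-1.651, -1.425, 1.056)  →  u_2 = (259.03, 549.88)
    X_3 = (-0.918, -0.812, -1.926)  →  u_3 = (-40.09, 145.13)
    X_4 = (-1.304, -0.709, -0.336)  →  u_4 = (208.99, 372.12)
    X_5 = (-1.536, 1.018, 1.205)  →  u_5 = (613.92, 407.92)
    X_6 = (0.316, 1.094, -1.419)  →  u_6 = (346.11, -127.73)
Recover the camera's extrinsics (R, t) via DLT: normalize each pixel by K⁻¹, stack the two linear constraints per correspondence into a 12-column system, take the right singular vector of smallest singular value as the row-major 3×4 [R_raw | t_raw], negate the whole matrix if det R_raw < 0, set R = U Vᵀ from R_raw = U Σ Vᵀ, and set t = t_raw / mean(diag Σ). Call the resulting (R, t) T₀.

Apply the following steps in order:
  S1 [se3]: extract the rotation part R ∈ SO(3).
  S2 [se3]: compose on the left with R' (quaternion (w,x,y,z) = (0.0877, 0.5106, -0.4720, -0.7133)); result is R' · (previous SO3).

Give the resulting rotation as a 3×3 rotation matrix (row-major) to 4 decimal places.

rotation (matrix) = ((-0.2769, 0.0595, -0.9591), (0.8441, -0.4618, -0.2723), (-0.4591, -0.8850, 0.0777))

source (pnp_recover): camera pose = R=[-0.0878 0.8242 0.5594; -0.7065 -0.4475 0.5484; 0.7023 -0.3470 0.6216], t=(0.1600, -0.3700, 4.4699)
after S1 (rot_of_se3): [-0.0878 0.8242 0.5594; -0.7065 -0.4475 0.5484; 0.7023 -0.3470 0.6216]
after S2 (compose_so3): [-0.2769 0.0595 -0.9591; 0.8441 -0.4618 -0.2723; -0.4591 -0.8850 0.0777]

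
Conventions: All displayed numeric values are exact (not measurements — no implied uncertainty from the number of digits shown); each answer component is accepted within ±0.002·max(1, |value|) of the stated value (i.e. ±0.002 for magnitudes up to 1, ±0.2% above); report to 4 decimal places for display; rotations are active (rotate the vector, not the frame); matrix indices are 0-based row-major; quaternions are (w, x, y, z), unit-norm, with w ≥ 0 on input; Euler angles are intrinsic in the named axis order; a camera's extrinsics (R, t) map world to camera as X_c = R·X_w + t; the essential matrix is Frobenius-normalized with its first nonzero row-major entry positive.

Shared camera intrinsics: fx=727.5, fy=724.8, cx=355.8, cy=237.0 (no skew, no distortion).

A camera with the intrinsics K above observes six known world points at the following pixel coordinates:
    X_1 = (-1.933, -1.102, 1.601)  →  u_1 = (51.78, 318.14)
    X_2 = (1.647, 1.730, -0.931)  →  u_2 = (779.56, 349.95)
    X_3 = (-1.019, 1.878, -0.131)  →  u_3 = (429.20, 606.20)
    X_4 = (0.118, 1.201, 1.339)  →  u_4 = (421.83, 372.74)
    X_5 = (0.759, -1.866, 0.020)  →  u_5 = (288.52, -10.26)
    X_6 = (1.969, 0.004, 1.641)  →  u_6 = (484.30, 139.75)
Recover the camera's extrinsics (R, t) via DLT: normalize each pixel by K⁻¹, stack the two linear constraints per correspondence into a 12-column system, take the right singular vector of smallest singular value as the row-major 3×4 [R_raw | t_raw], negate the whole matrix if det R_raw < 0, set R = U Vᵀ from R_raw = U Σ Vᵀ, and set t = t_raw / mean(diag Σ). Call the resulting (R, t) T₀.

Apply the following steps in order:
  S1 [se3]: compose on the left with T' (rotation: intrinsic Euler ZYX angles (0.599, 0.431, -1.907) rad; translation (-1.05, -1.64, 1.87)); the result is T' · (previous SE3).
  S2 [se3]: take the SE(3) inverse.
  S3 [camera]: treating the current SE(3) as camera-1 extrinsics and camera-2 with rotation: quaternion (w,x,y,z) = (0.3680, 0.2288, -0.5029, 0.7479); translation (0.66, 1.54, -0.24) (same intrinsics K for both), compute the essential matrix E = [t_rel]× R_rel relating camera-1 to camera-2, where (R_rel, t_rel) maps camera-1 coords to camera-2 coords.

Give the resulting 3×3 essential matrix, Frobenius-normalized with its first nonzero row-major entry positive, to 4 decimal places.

matrix = [0.0997 -0.6187 0.1163; -0.6395 -0.1667 -0.2492; 0.0821 -0.2888 0.0693]

source (pnp_recover): camera pose = R=[0.7616 0.5961 -0.2544; -0.6210 0.7835 -0.0231; 0.1855 0.1755 0.9668], t=(0.1100, 0.3500, 4.8100)
after S1 (compose_se3): R=[0.5383 0.2244 -0.8123; 0.8276 0.0408 0.5598; 0.1588 -0.9736 -0.1637], t=(-4.1240, 1.6195, 0.0821)
after S2 (invert_se3): R=[0.5383 0.8276 0.1588; 0.2244 0.0408 -0.9736; -0.8123 0.5598 -0.1637], t=(0.8667, 0.9393, -4.2430)
after S3 (essential): [0.0997 -0.6187 0.1163; -0.6395 -0.1667 -0.2492; 0.0821 -0.2888 0.0693]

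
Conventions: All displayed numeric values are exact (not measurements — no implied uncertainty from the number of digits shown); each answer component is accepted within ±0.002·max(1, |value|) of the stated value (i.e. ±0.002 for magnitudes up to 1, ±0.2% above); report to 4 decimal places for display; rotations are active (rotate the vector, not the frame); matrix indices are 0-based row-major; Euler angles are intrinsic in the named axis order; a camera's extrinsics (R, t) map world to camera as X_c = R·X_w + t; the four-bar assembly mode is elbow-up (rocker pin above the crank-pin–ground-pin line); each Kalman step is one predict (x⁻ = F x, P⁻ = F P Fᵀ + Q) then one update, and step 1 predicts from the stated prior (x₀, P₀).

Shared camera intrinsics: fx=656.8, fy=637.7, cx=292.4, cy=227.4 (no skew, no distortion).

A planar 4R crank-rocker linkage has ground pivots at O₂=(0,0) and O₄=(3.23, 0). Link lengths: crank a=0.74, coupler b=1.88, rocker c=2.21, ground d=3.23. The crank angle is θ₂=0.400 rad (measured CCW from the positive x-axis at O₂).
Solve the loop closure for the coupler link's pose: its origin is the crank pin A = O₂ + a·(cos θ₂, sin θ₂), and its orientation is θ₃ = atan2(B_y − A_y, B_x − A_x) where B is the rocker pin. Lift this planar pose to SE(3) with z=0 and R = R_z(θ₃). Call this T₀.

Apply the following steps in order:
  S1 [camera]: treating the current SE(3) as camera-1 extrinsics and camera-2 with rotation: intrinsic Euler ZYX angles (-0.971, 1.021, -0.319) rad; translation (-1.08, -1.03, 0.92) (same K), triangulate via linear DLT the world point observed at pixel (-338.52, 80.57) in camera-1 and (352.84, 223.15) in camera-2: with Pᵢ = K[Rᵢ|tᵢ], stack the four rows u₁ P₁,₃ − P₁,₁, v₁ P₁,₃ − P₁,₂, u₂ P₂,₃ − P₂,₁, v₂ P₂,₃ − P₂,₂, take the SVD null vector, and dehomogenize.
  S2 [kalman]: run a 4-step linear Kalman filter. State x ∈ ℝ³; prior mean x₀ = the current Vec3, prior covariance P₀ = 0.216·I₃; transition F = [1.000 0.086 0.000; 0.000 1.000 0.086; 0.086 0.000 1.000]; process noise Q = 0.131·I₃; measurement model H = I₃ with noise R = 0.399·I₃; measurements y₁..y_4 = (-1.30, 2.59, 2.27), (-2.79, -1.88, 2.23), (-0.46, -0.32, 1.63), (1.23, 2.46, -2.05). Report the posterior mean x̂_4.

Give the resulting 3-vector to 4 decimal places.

result = (-0.2481, 1.2253, 0.0670)

source (fourbar_fk): coupler pose = R=[0.6331 -0.7741 0.0000; 0.7741 0.6331 0.0000; 0.0000 0.0000 1.0000], t=(0.6816, 0.2882, 0.0000)
after S1 (triangulate): (-1.8749, 1.2728, 1.5518)
after S2 (kf_track): (-0.2481, 1.2253, 0.0670)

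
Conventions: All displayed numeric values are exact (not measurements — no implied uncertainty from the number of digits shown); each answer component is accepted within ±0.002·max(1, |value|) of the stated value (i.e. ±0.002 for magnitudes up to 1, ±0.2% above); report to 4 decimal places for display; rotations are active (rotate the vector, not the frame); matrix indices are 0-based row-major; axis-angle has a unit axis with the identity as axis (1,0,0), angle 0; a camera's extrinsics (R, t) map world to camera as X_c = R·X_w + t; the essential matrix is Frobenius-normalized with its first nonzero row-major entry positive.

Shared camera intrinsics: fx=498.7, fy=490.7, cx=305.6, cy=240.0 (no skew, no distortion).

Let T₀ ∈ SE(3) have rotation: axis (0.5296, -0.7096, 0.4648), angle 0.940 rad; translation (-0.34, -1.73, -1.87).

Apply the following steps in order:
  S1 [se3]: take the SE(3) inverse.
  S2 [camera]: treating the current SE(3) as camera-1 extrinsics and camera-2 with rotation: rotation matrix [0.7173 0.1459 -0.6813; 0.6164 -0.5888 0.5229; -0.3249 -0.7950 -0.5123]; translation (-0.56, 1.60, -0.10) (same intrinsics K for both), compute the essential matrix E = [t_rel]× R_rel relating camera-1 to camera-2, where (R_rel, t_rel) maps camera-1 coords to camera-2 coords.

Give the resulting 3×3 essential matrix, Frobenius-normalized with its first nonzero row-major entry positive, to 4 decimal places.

after S1 (invert_se3): R=[0.7048 0.2212 0.6740; -0.5295 0.7963 0.2924; -0.4721 -0.5630 0.6784], t=(1.8827, 1.7444, 0.1341)
after S2 (essential): [0.6706 -0.1620 0.1447; -0.0892 0.2443 0.5453; -0.0078 -0.1341 -0.3465]

matrix = [0.6706 -0.1620 0.1447; -0.0892 0.2443 0.5453; -0.0078 -0.1341 -0.3465]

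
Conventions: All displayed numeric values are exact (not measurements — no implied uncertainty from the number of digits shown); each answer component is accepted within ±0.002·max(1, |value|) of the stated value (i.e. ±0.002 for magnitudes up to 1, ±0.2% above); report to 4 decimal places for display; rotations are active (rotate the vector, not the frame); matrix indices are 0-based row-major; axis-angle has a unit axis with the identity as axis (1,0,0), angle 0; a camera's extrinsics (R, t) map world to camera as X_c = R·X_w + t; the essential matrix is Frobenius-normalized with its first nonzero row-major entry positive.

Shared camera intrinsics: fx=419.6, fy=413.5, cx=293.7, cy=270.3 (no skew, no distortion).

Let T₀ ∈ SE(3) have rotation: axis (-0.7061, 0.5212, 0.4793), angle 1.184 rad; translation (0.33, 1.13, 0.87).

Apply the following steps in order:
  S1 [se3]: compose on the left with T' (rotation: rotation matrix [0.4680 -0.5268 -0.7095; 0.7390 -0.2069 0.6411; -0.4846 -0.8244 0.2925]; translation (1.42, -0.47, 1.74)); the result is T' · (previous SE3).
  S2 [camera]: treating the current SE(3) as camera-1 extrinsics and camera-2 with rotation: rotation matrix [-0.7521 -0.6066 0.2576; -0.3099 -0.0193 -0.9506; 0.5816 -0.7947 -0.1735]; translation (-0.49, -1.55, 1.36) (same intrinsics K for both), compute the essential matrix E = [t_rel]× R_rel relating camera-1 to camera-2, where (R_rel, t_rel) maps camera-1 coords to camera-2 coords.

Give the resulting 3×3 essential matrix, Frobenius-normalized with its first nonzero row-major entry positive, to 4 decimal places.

matrix = [0.5616 0.3268 0.1821; 0.0013 -0.3259 -0.1312; 0.4257 -0.4665 -0.1497]

after S1 (compose_se3): R=[0.7008 -0.2493 -0.6684; 0.0192 -0.9300 0.3670; -0.7131 -0.2701 -0.6469], t=(0.3618, 0.0978, 0.9030)
after S2 (essential): [0.5616 0.3268 0.1821; 0.0013 -0.3259 -0.1312; 0.4257 -0.4665 -0.1497]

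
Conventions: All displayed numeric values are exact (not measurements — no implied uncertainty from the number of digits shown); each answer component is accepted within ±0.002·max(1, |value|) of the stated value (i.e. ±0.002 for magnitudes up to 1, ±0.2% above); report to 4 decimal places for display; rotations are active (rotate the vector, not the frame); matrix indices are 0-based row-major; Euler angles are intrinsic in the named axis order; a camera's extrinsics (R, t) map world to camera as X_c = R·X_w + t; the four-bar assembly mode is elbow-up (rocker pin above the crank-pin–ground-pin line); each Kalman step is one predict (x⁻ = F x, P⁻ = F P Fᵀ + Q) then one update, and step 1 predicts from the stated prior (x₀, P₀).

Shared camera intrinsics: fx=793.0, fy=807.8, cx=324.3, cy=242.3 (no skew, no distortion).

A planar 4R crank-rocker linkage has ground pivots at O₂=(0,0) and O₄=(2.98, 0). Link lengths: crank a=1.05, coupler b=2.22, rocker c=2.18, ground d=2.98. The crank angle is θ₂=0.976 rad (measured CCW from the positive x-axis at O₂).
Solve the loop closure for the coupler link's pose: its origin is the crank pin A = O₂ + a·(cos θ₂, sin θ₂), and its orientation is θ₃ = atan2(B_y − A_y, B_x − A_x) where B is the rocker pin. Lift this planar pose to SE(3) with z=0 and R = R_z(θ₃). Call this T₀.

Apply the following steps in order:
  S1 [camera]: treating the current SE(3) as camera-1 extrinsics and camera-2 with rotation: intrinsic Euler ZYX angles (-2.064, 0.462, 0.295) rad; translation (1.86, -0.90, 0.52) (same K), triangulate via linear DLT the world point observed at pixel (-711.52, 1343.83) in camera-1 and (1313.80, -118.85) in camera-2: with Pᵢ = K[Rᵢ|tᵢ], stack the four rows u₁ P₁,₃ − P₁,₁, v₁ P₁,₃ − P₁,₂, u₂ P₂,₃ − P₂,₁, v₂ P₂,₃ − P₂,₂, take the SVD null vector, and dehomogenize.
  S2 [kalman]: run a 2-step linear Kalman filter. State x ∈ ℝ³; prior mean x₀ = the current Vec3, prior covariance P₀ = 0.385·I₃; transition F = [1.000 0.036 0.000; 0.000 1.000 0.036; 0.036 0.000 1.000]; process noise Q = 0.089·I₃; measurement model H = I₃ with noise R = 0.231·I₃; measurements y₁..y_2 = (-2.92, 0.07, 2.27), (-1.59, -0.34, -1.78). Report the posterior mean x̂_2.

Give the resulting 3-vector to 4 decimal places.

source (fourbar_fk): coupler pose = R=[0.8295 -0.5585 0.0000; 0.5585 0.8295 0.0000; 0.0000 0.0000 1.0000], t=(0.5884, 0.8697, 0.0000)
after S1 (triangulate): (-1.3777, 1.9413, 1.2545)
after S2 (kf_track): (-2.0036, 0.1758, -0.0367)

result = (-2.0036, 0.1758, -0.0367)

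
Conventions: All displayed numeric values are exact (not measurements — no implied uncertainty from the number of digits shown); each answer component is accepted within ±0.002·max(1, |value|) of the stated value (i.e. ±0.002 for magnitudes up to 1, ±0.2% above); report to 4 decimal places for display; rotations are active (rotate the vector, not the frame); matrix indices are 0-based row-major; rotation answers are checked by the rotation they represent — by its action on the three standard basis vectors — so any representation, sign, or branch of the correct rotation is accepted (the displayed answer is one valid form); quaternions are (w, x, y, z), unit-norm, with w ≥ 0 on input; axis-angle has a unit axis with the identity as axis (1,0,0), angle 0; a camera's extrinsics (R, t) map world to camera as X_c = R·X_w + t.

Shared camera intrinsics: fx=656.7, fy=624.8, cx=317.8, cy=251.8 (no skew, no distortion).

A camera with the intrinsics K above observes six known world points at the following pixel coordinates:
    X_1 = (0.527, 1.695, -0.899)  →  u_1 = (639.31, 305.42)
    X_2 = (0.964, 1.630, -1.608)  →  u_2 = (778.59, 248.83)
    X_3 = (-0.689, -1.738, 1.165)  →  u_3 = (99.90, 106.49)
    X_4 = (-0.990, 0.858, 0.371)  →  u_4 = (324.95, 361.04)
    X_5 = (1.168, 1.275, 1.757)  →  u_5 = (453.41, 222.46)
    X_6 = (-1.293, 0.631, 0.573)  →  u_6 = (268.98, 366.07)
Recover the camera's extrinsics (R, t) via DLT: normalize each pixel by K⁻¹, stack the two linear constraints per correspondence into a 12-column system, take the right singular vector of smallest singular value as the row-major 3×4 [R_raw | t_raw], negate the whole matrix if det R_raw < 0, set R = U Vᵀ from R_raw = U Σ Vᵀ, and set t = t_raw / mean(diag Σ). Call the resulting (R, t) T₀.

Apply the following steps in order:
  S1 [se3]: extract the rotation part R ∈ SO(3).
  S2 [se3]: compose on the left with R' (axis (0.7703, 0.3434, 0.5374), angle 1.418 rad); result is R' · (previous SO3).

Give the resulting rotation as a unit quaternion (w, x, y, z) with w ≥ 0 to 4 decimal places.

source (pnp_recover): camera pose = R=[0.6802 0.6709 -0.2954; -0.6956 0.7179 0.0288; 0.2314 0.1859 0.9549], t=(0.2602, -0.4701, 4.5510)
after S1 (rot_of_se3): [0.6802 0.6709 -0.2954; -0.6956 0.7179 0.0288; 0.2314 0.1859 0.9549]
after S2 (compose_so3): [0.8188 0.3476 0.4569; 0.1985 0.5753 -0.7935; -0.5387 0.7404 0.4021]

rotation (quat) = (0.8361, 0.4586, 0.2977, -0.0446)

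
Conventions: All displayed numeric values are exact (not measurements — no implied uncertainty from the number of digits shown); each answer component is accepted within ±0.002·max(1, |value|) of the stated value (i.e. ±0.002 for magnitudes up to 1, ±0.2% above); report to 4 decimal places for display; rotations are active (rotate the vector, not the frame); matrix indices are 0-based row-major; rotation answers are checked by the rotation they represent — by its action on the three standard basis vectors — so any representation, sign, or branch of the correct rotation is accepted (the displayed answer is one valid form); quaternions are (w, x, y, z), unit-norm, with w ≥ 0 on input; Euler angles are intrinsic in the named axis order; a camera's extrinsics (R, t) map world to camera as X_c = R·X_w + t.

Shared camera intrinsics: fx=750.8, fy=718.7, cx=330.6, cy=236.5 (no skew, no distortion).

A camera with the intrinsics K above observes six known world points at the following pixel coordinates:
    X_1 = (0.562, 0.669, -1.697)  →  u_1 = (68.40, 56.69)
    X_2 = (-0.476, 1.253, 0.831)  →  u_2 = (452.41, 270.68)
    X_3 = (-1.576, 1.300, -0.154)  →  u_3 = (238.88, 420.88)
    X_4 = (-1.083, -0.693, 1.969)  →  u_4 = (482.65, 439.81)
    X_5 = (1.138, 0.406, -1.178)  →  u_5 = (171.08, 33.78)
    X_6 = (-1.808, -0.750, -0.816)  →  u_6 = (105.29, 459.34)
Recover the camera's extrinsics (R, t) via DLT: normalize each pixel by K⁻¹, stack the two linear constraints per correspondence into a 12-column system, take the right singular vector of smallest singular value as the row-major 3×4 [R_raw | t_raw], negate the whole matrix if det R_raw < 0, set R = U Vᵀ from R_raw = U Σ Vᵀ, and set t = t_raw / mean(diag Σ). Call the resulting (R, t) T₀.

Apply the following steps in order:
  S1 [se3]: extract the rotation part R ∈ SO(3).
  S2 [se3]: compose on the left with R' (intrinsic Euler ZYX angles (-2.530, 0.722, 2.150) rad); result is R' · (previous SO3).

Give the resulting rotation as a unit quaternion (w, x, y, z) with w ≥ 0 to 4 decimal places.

source (pnp_recover): camera pose = R=[0.1845 0.2335 0.9547; -0.9084 -0.3302 0.2564; 0.3751 -0.9146 0.1512], t=(-0.3100, -0.0300, 5.4400)
after S1 (rot_of_se3): [0.1845 0.2335 0.9547; -0.9084 -0.3302 0.2564; 0.3751 -0.9146 0.1512]
after S2 (compose_so3): [0.5143 0.2784 -0.8111; 0.1368 -0.9604 -0.2429; -0.8466 0.0140 -0.5320]

rotation (quat) = (0.0741, 0.8670, 0.1197, -0.4780)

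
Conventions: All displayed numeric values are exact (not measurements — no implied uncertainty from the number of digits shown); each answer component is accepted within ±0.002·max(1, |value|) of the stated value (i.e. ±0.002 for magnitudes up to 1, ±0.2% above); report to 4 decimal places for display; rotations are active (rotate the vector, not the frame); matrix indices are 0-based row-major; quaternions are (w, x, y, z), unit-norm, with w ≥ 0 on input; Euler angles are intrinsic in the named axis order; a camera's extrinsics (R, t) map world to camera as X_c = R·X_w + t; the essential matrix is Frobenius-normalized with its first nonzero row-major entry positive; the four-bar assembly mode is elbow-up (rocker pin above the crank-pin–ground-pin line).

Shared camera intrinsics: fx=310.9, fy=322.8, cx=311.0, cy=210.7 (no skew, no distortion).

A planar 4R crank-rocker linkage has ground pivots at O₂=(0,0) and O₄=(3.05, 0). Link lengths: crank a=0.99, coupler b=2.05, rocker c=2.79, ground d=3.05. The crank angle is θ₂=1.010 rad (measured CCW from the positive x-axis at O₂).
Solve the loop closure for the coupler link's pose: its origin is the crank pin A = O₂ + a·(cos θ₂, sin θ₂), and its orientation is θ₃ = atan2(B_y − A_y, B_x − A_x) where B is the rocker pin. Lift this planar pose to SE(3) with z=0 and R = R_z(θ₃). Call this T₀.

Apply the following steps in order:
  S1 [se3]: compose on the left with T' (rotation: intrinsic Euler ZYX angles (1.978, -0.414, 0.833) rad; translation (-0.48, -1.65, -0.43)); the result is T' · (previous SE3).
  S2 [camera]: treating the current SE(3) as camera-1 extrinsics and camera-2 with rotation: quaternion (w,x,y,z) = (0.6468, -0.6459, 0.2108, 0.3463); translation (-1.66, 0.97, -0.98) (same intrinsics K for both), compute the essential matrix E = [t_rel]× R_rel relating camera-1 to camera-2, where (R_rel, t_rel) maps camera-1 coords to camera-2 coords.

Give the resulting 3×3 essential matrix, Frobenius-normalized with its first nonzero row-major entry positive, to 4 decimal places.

source (fourbar_fk): coupler pose = R=[0.6024 -0.7982 0.0000; 0.7982 0.6024 0.0000; 0.0000 0.0000 1.0000], t=(0.5265, 0.8384, 0.0000)
after S1 (compose_se3): R=[-0.6173 -0.0117 0.7866; 0.0756 -0.9961 0.0446; 0.7831 0.0870 0.6158], t=(-1.0899, -1.6598, 0.3498)
after S2 (essential): [0.0958 0.3081 -0.5130; 0.0383 0.4395 -0.1129; 0.0519 -0.4592 -0.4602]

matrix = [0.0958 0.3081 -0.5130; 0.0383 0.4395 -0.1129; 0.0519 -0.4592 -0.4602]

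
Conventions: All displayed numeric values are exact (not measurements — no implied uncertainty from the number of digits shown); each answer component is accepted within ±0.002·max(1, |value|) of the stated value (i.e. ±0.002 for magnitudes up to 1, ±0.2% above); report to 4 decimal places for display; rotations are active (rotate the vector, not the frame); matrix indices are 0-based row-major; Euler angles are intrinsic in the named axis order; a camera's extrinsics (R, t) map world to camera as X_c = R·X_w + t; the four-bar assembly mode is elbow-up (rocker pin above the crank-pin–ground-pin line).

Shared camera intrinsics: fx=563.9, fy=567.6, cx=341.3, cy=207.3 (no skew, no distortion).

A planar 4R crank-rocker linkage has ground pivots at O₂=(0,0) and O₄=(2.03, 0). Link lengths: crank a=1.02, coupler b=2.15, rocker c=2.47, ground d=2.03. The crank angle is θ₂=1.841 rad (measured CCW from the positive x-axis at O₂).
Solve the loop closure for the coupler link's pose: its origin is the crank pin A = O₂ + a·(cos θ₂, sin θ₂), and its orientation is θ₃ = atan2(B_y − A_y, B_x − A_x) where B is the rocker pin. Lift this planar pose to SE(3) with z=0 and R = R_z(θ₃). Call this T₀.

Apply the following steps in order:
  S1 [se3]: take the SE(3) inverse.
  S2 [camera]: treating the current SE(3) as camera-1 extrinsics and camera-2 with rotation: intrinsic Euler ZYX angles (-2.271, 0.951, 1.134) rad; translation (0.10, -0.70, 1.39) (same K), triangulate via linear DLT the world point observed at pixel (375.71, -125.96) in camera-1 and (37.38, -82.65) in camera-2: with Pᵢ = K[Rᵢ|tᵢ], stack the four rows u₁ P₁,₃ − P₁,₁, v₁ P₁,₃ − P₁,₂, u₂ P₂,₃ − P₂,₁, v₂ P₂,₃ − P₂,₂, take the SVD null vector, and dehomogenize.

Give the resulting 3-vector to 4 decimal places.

result = (0.1612, 0.5702, 1.0140)

source (fourbar_fk): coupler pose = R=[0.7608 -0.6490 0.0000; 0.6490 0.7608 0.0000; 0.0000 0.0000 1.0000], t=(-0.2723, 0.9830, 0.0000)
after S1 (invert_se3): R=[0.7608 0.6490 0.0000; -0.6490 0.7608 0.0000; 0.0000 0.0000 1.0000], t=(-0.4308, -0.9245, 0.0000)
after S2 (triangulate): (0.1612, 0.5702, 1.0140)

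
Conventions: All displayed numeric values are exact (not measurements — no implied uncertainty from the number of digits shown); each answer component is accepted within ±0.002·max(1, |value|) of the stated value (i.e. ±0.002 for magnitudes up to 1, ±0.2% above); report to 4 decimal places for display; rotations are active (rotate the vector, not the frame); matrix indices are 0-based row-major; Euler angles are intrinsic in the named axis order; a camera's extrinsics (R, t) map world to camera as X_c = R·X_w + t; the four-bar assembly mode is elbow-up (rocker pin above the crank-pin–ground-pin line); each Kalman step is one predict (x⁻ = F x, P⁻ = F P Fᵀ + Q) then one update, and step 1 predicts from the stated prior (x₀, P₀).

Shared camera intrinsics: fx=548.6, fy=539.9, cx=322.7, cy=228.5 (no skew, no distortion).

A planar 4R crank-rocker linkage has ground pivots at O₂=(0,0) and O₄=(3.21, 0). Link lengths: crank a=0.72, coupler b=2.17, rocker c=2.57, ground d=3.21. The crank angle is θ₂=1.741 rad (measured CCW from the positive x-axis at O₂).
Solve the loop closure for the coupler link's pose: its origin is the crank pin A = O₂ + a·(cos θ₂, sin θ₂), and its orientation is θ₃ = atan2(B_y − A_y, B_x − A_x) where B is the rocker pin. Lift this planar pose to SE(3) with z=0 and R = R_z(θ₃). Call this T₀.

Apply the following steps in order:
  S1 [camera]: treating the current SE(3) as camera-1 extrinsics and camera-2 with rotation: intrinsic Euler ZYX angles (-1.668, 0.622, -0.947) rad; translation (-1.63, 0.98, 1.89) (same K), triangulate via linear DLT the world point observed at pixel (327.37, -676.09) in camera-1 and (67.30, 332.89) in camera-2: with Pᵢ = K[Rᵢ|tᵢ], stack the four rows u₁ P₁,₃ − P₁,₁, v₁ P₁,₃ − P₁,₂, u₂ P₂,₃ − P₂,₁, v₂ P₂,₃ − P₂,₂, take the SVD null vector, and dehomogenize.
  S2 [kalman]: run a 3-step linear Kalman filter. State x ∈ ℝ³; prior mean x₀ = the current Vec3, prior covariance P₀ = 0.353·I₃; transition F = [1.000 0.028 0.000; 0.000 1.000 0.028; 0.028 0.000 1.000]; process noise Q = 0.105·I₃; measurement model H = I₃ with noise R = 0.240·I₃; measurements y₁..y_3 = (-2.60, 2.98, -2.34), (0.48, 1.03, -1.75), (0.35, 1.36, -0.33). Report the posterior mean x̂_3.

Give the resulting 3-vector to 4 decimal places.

result = (-0.1923, 1.2445, -0.9364)

source (fourbar_fk): coupler pose = R=[0.7994 -0.6008 0.0000; 0.6008 0.7994 0.0000; 0.0000 0.0000 1.0000], t=(-0.1220, 0.7096, 0.0000)
after S1 (triangulate): (-1.2463, -1.8742, 0.9176)
after S2 (kf_track): (-0.1923, 1.2445, -0.9364)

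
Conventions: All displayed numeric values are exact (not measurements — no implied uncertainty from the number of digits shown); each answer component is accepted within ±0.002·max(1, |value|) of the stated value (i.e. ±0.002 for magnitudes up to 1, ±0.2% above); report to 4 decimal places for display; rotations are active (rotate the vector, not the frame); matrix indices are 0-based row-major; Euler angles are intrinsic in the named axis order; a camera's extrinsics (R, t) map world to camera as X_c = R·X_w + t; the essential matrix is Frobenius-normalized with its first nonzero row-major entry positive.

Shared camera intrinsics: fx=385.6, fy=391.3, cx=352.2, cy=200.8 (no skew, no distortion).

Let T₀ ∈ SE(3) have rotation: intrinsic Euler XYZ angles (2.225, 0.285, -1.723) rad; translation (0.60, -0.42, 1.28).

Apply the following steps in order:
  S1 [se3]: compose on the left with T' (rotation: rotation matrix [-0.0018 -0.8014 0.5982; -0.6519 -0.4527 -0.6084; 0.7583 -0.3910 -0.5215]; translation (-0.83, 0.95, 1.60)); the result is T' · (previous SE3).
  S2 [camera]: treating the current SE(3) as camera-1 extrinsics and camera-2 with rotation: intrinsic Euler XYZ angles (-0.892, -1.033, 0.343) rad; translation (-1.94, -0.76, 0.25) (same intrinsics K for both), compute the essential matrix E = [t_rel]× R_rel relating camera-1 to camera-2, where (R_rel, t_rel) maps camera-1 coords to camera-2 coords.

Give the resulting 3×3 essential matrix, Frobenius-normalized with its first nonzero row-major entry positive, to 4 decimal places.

after S1 (compose_se3): R=[-0.9393 -0.2232 0.2604; 0.3309 -0.7896 0.5168; 0.0903 0.5716 0.8156], t=(0.2712, -0.0297, 1.5516)
after S2 (essential): [0.1641 -0.6425 -0.0126; -0.1513 0.1993 -0.2538; -0.2017 -0.1382 -0.6109]

matrix = [0.1641 -0.6425 -0.0126; -0.1513 0.1993 -0.2538; -0.2017 -0.1382 -0.6109]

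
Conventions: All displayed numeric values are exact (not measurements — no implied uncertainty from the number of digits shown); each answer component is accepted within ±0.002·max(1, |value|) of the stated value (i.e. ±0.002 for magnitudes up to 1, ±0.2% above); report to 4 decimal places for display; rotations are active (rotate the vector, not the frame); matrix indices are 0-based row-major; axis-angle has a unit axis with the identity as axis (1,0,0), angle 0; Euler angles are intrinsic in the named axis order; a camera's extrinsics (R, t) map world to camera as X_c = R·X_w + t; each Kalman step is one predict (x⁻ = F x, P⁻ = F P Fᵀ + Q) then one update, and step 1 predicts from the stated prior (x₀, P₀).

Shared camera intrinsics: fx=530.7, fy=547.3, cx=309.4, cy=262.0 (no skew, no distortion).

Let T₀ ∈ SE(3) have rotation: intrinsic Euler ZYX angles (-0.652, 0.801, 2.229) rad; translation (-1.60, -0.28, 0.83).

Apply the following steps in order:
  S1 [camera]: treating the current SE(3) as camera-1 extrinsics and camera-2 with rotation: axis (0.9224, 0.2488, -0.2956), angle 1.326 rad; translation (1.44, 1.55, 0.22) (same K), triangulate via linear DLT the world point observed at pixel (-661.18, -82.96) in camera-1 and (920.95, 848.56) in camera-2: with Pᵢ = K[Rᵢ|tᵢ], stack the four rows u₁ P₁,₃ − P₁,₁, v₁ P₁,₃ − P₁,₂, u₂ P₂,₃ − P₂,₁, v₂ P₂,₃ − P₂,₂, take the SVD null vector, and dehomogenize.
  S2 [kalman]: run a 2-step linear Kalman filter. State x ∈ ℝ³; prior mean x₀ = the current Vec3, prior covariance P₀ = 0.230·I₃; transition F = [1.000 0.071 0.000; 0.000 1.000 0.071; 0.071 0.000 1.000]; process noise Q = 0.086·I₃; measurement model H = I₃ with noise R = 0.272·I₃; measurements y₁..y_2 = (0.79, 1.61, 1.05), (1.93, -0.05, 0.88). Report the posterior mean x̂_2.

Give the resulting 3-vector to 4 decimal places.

after S1 (triangulate): (-0.4889, 0.6122, 0.5941)
after S2 (kf_track): (1.0443, 0.6743, 0.8776)

result = (1.0443, 0.6743, 0.8776)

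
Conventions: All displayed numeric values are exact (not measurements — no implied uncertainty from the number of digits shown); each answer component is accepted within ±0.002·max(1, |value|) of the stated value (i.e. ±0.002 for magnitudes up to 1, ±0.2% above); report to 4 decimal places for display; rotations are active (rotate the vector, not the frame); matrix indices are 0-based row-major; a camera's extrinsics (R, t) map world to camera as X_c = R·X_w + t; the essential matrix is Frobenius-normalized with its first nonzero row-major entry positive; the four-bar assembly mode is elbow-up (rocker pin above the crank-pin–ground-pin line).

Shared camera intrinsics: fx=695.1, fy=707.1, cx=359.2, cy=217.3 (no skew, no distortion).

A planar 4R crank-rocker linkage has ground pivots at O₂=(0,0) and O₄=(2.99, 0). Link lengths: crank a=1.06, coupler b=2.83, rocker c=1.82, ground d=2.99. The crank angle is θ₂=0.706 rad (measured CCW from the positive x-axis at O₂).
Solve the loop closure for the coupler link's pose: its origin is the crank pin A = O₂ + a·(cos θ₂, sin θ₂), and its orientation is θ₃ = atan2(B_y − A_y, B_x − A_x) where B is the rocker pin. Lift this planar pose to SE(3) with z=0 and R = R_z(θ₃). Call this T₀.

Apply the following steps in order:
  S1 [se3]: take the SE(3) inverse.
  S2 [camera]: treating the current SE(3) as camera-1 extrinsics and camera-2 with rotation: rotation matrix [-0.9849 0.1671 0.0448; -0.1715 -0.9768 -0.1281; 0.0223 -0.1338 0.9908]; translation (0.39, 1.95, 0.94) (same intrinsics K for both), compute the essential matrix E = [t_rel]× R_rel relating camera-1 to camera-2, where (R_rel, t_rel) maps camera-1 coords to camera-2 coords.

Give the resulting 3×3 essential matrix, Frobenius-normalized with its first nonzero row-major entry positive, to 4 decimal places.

matrix = [0.2060 0.2781 0.6005; -0.3592 0.2038 0.1577; 0.5417 -0.1753 -0.0067]

source (fourbar_fk): coupler pose = R=[0.9243 -0.3817 0.0000; 0.3817 0.9243 0.0000; 0.0000 0.0000 1.0000], t=(0.8066, 0.6877, 0.0000)
after S1 (invert_se3): R=[0.9243 0.3817 0.0000; -0.3817 0.9243 0.0000; 0.0000 0.0000 1.0000], t=(-1.0080, -0.3278, 0.0000)
after S2 (essential): [0.2060 0.2781 0.6005; -0.3592 0.2038 0.1577; 0.5417 -0.1753 -0.0067]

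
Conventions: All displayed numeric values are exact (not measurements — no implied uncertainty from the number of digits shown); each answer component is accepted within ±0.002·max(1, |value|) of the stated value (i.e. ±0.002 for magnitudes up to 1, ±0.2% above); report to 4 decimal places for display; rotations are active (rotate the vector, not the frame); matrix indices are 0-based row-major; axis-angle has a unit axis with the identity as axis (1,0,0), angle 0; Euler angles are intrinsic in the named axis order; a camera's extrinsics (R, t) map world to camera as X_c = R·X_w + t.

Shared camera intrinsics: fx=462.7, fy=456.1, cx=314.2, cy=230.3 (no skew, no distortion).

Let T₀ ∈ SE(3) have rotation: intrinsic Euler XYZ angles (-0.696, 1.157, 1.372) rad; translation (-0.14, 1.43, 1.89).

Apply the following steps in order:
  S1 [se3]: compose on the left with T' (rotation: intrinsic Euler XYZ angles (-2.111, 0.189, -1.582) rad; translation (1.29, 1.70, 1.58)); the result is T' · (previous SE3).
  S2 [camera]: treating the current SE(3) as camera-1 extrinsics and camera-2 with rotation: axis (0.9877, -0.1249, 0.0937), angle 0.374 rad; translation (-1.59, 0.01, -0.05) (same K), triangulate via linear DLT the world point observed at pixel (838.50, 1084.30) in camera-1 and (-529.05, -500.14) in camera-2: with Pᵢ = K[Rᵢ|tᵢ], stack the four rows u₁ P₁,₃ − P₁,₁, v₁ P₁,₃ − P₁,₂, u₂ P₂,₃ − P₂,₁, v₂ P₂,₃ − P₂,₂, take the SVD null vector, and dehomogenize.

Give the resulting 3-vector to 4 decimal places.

result = (-0.2479, -1.1308, 1.5954)

after S1 (compose_se3): R=[0.4800 0.8240 0.3011; -0.7042 0.1572 0.6924; 0.5232 -0.5443 0.6557], t=(3.0511, 2.9976, 0.6573)
after S2 (triangulate): (-0.2479, -1.1308, 1.5954)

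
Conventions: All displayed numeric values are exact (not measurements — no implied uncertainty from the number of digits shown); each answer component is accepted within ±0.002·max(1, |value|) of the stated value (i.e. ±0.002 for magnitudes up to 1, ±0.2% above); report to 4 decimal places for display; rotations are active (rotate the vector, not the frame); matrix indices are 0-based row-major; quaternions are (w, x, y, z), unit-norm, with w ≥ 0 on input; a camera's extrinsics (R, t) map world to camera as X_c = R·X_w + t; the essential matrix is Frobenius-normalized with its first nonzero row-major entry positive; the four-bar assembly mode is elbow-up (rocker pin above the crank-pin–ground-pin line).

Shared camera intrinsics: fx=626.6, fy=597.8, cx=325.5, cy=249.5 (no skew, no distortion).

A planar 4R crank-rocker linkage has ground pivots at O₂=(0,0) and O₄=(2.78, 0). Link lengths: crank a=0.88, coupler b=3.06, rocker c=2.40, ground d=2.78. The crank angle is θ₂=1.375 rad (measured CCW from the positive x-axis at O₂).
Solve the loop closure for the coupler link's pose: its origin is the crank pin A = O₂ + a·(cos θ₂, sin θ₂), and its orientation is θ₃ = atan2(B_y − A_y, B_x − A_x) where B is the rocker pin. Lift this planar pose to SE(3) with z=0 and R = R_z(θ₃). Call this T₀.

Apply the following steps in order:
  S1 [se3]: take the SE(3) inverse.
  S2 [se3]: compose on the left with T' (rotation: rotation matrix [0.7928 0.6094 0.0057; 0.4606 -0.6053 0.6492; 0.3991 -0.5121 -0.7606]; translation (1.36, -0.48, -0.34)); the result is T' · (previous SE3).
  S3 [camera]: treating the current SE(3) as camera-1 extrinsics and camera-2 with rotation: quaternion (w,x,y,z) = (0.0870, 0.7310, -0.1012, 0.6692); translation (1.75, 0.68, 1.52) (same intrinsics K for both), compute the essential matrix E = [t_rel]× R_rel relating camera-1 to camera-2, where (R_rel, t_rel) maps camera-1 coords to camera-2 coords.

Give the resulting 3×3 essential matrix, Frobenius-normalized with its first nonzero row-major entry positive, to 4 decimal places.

matrix = [0.4922 0.1600 0.0317; -0.2646 0.0083 -0.5797; -0.3719 -0.1900 0.3881]

source (fourbar_fk): coupler pose = R=[0.8648 -0.5021 0.0000; 0.5021 0.8648 0.0000; 0.0000 0.0000 1.0000], t=(0.1712, 0.8632, 0.0000)
after S1 (invert_se3): R=[0.8648 0.5021 0.0000; -0.5021 0.8648 0.0000; 0.0000 0.0000 1.0000], t=(-0.5815, -0.6605, 0.0000)
after S2 (compose_se3): R=[0.3796 0.9251 0.0057; 0.7023 -0.2922 0.6492; 0.6023 -0.2425 -0.7606], t=(0.4965, -0.3480, -0.2338)
after S3 (essential): [0.4922 0.1600 0.0317; -0.2646 0.0083 -0.5797; -0.3719 -0.1900 0.3881]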